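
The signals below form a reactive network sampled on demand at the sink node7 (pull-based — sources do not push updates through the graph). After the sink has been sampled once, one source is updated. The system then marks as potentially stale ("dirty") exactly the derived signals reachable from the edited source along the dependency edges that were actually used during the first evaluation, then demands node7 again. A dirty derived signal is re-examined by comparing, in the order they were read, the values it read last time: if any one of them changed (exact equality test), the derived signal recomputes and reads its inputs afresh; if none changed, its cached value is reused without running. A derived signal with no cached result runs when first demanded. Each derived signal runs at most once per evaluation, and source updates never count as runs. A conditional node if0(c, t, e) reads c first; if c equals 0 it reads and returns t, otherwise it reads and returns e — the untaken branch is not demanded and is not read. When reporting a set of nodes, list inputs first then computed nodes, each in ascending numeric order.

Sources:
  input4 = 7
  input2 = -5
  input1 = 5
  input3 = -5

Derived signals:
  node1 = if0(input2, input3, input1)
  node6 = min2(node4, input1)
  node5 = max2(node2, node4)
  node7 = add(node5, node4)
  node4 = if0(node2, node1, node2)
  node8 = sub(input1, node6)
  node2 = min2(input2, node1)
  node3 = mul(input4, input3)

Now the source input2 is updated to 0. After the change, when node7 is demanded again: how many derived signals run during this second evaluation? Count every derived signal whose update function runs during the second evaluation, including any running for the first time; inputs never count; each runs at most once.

Initial pass — values computed on the first demand:
  node1 = if0(input2=-5 -> else branch input1) = 5
  node2 = min2(-5, 5) = -5
  node4 = if0(node2=-5 -> else branch node2) = -5
  node5 = max2(-5, -5) = -5
  node7 = add(-5, -5) = -10

Second demand — change propagation:
  node1: re-runs because input2 -5->0; new result -5.
  node2: re-runs because input2 -5->0; node1 5->-5; new result -5 (unchanged).
  node4: re-examined; everything it read last time is the same (node2 unchanged, node2 unchanged) — cache -5 kept, no run.
  node5: re-examined; everything it read last time is the same (node2 unchanged, node4 unchanged) — cache -5 kept, no run.
  node7: re-examined; everything it read last time is the same (node5 unchanged, node4 unchanged) — cache -10 kept, no run.

The important point: node2 recomputes to an identical value, and the output ends up unchanged.

Run set: node1, node2 (2 run).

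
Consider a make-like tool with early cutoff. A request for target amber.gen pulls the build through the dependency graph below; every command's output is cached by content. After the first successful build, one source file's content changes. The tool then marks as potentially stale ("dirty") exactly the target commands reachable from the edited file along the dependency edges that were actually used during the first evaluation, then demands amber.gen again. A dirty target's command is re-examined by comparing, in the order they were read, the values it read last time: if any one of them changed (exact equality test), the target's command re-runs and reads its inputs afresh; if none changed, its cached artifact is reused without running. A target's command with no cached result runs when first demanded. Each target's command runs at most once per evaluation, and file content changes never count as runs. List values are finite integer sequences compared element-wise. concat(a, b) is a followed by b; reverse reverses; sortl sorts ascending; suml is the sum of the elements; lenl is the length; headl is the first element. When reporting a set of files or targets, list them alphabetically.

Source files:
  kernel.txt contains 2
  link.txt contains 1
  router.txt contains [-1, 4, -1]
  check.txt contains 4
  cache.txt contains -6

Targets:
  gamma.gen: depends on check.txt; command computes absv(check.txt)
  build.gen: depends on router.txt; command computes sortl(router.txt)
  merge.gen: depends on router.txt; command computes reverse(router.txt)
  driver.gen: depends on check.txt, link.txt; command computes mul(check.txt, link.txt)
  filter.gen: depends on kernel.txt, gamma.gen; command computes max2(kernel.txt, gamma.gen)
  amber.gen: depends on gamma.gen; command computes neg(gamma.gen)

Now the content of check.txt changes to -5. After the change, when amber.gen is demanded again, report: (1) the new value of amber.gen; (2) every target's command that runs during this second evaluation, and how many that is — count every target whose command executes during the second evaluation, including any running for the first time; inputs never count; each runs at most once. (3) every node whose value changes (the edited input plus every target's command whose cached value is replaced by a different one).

First demand of the output computes:
  gamma.gen = absv(4) = 4
  amber.gen = neg(4) = -4

After the edit, cleaning proceeds:
  gamma.gen: a read changed (check.txt 4->-5) — executes, giving 5.
  amber.gen: a read changed (gamma.gen 4->5) — executes, giving -5.

Demanding amber.gen again yields -5.
2 target commands run: amber.gen, gamma.gen.
The nodes whose values change: amber.gen, check.txt, gamma.gen.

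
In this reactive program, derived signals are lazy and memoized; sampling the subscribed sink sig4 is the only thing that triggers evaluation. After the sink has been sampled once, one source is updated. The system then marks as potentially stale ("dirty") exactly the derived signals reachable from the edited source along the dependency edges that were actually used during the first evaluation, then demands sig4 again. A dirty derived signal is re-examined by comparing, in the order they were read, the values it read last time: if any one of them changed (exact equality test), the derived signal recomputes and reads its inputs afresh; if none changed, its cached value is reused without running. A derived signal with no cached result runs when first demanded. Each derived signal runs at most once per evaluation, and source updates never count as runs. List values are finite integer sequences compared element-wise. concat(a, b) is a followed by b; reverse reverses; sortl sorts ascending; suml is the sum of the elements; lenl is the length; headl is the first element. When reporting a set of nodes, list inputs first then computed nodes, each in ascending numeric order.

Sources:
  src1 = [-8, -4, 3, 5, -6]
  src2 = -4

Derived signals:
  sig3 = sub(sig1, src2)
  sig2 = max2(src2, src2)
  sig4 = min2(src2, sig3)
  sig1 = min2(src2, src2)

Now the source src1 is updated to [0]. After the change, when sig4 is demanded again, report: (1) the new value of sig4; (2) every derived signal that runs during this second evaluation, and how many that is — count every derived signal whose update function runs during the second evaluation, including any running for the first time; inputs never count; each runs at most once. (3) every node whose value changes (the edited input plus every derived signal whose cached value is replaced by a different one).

Demanding sig4 again yields -4.
0 derived signals run: none.
The nodes whose values change: src1.
Note the shortcut — nothing in the graph depends on src1 at all, so no recomputation happens.

First demand of the output computes:
  sig1 = min2(-4, -4) = -4
  sig3 = sub(-4, -4) = 0
  sig4 = min2(-4, 0) = -4

After the edit, cleaning proceeds:
  no node depends on src1 at all; the second demand re-runs nothing.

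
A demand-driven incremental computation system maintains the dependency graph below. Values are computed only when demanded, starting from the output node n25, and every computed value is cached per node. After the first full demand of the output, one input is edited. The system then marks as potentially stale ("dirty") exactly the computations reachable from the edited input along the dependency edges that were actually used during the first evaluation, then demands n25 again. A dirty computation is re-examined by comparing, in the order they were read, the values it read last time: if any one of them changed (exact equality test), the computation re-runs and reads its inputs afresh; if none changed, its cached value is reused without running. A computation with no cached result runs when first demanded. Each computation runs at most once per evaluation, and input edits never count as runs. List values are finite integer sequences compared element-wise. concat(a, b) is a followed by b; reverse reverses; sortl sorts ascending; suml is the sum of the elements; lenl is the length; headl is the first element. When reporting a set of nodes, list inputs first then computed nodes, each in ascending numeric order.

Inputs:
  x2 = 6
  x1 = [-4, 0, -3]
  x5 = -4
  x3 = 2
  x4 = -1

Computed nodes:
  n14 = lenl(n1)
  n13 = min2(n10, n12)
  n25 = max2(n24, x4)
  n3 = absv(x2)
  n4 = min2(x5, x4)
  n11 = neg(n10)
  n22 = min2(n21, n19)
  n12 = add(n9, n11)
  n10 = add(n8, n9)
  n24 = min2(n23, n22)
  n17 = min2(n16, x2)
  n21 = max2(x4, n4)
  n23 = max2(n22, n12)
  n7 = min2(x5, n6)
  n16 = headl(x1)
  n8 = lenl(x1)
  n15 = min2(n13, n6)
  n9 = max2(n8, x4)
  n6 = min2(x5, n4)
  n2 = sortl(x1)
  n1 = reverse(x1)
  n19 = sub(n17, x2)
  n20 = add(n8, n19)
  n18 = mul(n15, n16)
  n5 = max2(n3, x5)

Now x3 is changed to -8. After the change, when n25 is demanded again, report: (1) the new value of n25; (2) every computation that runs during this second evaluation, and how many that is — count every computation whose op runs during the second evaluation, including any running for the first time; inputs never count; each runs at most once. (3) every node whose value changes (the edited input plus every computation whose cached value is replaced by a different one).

First evaluation (everything demanded from the output):
  n4 = min2(-4, -1) = -4
  n8 = lenl([-4, 0, -3]) = 3
  n9 = max2(3, -1) = 3
  n10 = add(3, 3) = 6
  n11 = neg(6) = -6
  n12 = add(3, -6) = -3
  n16 = headl([-4, 0, -3]) = -4
  n17 = min2(-4, 6) = -4
  n19 = sub(-4, 6) = -10
  n21 = max2(-1, -4) = -1
  n22 = min2(-1, -10) = -10
  n23 = max2(-10, -3) = -3
  n24 = min2(-3, -10) = -10
  n25 = max2(-10, -1) = -1

Propagation after the edit:
  x3 feeds no computation that the output demands — nothing is marked dirty and nothing runs.

Key observation: x3 is never demanded by the output, so the edit triggers no recomputation at all.

New value of n25: -1.
Computations that run: none — 0 in total.
Values that change: x3.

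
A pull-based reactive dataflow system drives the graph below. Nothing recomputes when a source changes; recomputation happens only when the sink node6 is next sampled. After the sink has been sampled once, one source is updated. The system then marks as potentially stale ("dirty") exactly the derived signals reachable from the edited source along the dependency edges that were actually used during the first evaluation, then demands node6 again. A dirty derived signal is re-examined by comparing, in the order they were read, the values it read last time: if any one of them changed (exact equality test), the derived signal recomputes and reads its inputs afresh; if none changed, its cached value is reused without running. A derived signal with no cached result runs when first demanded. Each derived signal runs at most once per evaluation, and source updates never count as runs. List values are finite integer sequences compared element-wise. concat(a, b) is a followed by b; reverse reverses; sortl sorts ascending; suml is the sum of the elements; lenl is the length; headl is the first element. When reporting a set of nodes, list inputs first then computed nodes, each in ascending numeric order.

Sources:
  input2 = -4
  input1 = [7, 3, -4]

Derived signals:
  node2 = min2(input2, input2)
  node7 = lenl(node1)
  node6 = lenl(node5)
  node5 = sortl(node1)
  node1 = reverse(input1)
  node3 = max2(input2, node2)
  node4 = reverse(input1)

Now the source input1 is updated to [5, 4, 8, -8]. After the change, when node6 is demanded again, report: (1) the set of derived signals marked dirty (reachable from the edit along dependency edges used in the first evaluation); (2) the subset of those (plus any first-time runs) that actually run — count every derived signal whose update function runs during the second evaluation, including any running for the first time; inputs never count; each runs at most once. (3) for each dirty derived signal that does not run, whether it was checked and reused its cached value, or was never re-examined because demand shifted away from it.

Marked dirty: node1, node5, node6.
Derived signals that run: node1, node5, node6 — 3 in total.
Every dirty derived signal ran.

First evaluation (everything demanded from the output):
  node1 = reverse([7, 3, -4]) = [-4, 3, 7]
  node5 = sortl([-4, 3, 7]) = [-4, 3, 7]
  node6 = lenl([-4, 3, 7]) = 3

Propagation after the edit:
  node1: runs — input1 [7, 3, -4]->[5, 4, 8, -8]; result [-8, 8, 4, 5].
  node5: runs — node1 [-4, 3, 7]->[-8, 8, 4, 5]; result [-8, 4, 5, 8].
  node6: runs — node5 [-4, 3, 7]->[-8, 4, 5, 8]; result 4.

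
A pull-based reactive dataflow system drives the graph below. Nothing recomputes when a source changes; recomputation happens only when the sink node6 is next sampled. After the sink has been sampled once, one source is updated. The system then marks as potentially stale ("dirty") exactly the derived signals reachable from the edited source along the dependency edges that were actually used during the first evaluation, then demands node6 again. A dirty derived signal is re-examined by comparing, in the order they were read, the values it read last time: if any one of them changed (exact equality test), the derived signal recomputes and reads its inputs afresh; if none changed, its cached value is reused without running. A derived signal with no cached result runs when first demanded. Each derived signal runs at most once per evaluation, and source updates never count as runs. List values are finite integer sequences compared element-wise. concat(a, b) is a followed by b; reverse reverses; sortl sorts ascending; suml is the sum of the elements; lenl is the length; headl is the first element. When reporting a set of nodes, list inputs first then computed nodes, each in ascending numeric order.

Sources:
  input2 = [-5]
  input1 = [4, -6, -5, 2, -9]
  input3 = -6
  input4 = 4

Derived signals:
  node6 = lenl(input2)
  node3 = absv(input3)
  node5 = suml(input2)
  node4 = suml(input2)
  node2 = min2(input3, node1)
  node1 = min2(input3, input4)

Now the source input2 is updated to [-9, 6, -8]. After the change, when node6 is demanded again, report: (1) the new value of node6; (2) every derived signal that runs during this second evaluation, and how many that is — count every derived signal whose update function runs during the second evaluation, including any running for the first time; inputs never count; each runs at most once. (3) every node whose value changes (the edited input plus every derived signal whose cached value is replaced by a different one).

New value of node6: 3.
Derived signals that run: node6 — 1 in total.
Values that change: input2, node6.

First evaluation (everything demanded from the output):
  node6 = lenl([-5]) = 1

Propagation after the edit:
  node6: runs — input2 [-5]->[-9, 6, -8]; result 3.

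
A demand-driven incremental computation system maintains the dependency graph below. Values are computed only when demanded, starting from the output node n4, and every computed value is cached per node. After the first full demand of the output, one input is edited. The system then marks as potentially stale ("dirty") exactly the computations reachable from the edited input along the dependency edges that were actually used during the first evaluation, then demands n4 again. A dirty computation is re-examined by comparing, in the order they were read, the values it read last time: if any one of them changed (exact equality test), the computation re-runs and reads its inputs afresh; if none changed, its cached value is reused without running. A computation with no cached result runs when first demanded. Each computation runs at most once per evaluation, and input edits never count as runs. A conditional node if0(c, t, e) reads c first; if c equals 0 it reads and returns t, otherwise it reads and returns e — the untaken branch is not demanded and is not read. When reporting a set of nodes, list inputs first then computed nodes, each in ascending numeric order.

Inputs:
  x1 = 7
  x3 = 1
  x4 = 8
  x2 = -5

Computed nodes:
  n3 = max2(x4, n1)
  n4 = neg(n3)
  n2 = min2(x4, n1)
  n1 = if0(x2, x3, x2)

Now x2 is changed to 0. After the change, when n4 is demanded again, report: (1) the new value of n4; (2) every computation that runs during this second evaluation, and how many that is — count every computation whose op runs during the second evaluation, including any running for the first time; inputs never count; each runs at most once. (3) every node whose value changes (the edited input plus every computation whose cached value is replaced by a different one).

New value of n4: -8.
Computations that run: n1, n3 — 2 in total.
Values that change: x2, n1.
Key observation: the change is absorbed at n3 — it re-runs but produces the same value, and the output's value is unchanged.

First evaluation (everything demanded from the output):
  n1 = if0(x2=-5 -> else branch x2) = -5
  n3 = max2(8, -5) = 8
  n4 = neg(8) = -8

Propagation after the edit:
  n1: runs — x2 -5->0; x2 -5->0; result 1.
  n3: runs — n1 -5->1; result 8 (same value as before).
  n4: checked — values it read are unchanged (n3 unchanged); reused cached -8 without running.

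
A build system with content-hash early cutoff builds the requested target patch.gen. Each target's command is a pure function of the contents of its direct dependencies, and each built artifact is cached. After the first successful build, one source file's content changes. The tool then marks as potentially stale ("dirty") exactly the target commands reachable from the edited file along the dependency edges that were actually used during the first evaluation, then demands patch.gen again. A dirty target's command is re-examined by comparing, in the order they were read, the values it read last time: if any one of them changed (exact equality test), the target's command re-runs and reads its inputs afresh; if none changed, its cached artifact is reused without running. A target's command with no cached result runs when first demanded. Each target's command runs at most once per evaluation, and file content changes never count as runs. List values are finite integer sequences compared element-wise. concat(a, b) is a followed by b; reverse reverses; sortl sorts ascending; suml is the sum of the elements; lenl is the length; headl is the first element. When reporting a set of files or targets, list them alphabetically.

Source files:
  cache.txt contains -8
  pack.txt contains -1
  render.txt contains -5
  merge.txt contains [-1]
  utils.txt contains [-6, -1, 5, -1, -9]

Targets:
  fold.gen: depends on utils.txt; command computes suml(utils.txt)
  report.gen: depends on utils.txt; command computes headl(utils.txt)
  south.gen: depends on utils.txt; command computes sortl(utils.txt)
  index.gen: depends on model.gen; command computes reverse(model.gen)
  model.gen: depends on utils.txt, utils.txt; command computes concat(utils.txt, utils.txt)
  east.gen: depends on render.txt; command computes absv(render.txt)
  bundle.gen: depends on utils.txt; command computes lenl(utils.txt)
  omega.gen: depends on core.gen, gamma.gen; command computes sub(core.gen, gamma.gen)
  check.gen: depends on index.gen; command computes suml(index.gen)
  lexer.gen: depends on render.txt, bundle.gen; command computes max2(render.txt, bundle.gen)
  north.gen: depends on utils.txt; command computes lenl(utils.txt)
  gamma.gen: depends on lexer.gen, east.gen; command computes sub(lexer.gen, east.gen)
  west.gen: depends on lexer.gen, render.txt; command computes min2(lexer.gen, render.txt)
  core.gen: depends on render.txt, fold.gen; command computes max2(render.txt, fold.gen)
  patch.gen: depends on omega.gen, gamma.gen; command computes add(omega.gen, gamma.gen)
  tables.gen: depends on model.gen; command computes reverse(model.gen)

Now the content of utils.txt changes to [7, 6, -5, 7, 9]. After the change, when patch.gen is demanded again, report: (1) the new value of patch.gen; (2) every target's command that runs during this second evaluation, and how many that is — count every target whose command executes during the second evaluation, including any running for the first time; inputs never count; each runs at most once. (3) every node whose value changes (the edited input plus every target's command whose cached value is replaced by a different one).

First evaluation (everything demanded from the output):
  bundle.gen = lenl([-6, -1, 5, -1, -9]) = 5
  east.gen = absv(-5) = 5
  fold.gen = suml([-6, -1, 5, -1, -9]) = -12
  core.gen = max2(-5, -12) = -5
  lexer.gen = max2(-5, 5) = 5
  gamma.gen = sub(5, 5) = 0
  omega.gen = sub(-5, 0) = -5
  patch.gen = add(-5, 0) = -5

Propagation after the edit:
  bundle.gen: runs — utils.txt [-6, -1, 5, -1, -9]->[7, 6, -5, 7, 9]; result 5 (same value as before).
  fold.gen: runs — utils.txt [-6, -1, 5, -1, -9]->[7, 6, -5, 7, 9]; result 24.
  core.gen: runs — fold.gen -12->24; result 24.
  lexer.gen: checked — values it read are unchanged (render.txt unchanged, bundle.gen unchanged); reused cached 5 without running.
  gamma.gen: checked — values it read are unchanged (lexer.gen unchanged, east.gen unchanged); reused cached 0 without running.
  omega.gen: runs — core.gen -5->24; result 24.
  patch.gen: runs — omega.gen -5->24; result 24.

Key observation: the cutoff stops propagation at lexer.gen — its inputs' values are unchanged, so it reuses its cache.

New value of patch.gen: 24.
Target commands that run: bundle.gen, core.gen, fold.gen, omega.gen, patch.gen — 5 in total.
Values that change: core.gen, fold.gen, omega.gen, patch.gen, utils.txt.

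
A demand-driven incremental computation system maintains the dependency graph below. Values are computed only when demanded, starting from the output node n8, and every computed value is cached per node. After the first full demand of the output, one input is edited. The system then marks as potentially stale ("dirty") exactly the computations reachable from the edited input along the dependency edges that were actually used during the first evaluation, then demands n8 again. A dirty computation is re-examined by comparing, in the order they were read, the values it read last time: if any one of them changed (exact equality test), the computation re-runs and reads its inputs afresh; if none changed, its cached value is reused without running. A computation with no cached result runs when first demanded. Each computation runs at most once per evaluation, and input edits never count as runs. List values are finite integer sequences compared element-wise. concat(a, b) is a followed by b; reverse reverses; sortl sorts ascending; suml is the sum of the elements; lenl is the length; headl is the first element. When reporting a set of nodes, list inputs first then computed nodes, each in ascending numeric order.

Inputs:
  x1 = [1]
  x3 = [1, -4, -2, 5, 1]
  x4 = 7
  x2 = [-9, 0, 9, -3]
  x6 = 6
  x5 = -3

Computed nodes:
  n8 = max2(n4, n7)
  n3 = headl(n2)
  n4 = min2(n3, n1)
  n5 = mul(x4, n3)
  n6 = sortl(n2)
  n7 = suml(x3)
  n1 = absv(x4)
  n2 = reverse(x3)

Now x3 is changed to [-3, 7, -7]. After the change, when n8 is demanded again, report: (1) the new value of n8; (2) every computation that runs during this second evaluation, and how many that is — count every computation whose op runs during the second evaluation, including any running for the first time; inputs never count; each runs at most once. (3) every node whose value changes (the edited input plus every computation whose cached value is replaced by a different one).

New value of n8: -3.
Computations that run: n2, n3, n4, n7, n8 — 5 in total.
Values that change: x3, n2, n3, n4, n7, n8.

First evaluation (everything demanded from the output):
  n1 = absv(7) = 7
  n2 = reverse([1, -4, -2, 5, 1]) = [1, 5, -2, -4, 1]
  n3 = headl([1, 5, -2, -4, 1]) = 1
  n4 = min2(1, 7) = 1
  n7 = suml([1, -4, -2, 5, 1]) = 1
  n8 = max2(1, 1) = 1

Propagation after the edit:
  n2: runs — x3 [1, -4, -2, 5, 1]->[-3, 7, -7]; result [-7, 7, -3].
  n3: runs — n2 [1, 5, -2, -4, 1]->[-7, 7, -3]; result -7.
  n4: runs — n3 1->-7; result -7.
  n7: runs — x3 [1, -4, -2, 5, 1]->[-3, 7, -7]; result -3.
  n8: runs — n4 1->-7; n7 1->-3; result -3.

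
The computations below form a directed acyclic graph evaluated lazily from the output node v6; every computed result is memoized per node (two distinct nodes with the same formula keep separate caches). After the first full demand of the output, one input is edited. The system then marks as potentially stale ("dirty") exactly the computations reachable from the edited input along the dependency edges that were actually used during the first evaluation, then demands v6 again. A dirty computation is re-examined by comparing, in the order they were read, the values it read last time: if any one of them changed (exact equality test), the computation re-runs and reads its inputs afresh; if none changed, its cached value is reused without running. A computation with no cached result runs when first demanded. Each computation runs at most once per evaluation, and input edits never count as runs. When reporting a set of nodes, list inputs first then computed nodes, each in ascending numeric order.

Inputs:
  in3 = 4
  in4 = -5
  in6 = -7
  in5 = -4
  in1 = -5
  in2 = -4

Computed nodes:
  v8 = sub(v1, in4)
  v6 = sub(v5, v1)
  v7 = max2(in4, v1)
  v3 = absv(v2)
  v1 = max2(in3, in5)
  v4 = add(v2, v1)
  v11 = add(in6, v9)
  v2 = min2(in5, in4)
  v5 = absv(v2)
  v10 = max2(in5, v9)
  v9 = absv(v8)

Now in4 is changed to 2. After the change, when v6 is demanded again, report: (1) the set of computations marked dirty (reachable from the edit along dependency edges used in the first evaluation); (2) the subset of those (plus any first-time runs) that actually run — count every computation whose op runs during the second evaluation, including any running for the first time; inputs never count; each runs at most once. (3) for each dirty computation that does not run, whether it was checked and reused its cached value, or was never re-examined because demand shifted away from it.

First demand of the output computes:
  v1 = max2(4, -4) = 4
  v2 = min2(-4, -5) = -5
  v5 = absv(-5) = 5
  v6 = sub(5, 4) = 1

After the edit, cleaning proceeds:
  v2: a read changed (in4 -5->2) — executes, giving -4.
  v5: a read changed (v2 -5->-4) — executes, giving 4.
  v6: a read changed (v5 5->4) — executes, giving 0.

The edit dirties: v2, v5, v6.
3 computations run: v2, v5, v6.
No dirty computation escaped a run.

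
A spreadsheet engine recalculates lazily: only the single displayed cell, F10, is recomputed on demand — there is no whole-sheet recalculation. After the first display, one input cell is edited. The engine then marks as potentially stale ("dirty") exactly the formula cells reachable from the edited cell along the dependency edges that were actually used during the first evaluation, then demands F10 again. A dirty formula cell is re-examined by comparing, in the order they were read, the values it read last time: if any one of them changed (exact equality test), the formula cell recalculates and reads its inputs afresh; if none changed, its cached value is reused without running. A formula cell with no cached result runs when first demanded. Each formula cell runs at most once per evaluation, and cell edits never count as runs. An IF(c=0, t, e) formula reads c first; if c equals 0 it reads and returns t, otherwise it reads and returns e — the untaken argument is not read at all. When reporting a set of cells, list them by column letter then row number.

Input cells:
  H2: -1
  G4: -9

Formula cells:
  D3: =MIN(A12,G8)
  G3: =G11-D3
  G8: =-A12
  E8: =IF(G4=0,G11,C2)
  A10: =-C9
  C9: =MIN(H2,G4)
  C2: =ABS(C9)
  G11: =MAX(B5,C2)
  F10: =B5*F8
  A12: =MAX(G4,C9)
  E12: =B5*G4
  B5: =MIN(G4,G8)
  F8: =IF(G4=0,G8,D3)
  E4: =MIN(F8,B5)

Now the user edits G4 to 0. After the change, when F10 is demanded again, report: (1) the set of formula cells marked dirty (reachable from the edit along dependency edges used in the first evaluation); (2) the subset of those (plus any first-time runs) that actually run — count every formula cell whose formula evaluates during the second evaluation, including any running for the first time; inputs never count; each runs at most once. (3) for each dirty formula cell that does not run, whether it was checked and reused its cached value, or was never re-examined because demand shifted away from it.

First evaluation (everything demanded from the output):
  C9 = MIN(-1, -9) = -9
  A12 = MAX(-9, -9) = -9
  G8 = -(-9) = 9
  B5 = MIN(-9, 9) = -9
  D3 = MIN(-9, 9) = -9
  F8 = IF(G4=0: G4=-9 -> else branch D3) = -9
  F10 = -9 * -9 = 81

Propagation after the edit:
  C9: runs — G4 -9->0; result -1.
  A12: runs — G4 -9->0; C9 -9->-1; result 0.
  G8: runs — A12 -9->0; result 0.
  B5: runs — G4 -9->0; G8 9->0; result 0.
  D3: marked dirty but never re-examined — demand shifted away from it.
  F8: runs — G4 -9->0; result 0.
  F10: runs — B5 -9->0; F8 -9->0; result 0.

Key observation: a condition flipped, so demand moved to the other branch — D3 is never re-examined.

Marked dirty: A12, B5, C9, D3, F8, F10, G8.
Formula cells that run: A12, B5, C9, F8, F10, G8 — 6 in total.
Never re-examined (demand shifted away): D3.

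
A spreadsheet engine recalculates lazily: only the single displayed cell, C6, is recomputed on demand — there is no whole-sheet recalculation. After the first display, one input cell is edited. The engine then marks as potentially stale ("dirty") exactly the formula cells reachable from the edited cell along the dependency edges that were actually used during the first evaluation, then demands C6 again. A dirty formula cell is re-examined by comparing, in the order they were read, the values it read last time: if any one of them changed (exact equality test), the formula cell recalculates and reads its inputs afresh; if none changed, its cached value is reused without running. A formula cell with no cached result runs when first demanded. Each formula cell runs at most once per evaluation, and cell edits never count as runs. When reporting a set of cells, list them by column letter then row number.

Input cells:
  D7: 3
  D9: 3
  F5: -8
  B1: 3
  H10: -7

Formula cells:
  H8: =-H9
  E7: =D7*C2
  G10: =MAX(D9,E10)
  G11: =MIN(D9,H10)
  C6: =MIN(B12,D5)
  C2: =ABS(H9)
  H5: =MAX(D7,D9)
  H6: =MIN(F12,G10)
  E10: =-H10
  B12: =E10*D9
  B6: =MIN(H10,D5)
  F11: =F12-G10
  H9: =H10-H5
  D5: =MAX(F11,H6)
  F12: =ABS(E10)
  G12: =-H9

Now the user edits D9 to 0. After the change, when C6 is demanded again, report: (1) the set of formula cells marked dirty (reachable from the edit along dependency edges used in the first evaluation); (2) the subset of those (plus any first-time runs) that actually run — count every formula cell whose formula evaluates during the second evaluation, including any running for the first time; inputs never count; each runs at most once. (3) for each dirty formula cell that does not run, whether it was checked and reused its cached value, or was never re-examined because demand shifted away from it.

Marked dirty: B12, C6, D5, F11, G10, H6.
Formula cells that run: B12, C6, G10 — 3 in total.
Checked but reused from cache: D5, F11, H6.
Key observation: the cutoff stops propagation at H6 — its inputs' values are unchanged, so it reuses its cache.

First evaluation (everything demanded from the output):
  E10 = -(-7) = 7
  B12 = 7 * 3 = 21
  F12 = ABS(7) = 7
  G10 = MAX(3, 7) = 7
  F11 = 7 - 7 = 0
  H6 = MIN(7, 7) = 7
  D5 = MAX(0, 7) = 7
  C6 = MIN(21, 7) = 7

Propagation after the edit:
  B12: runs — D9 3->0; result 0.
  G10: runs — D9 3->0; result 7 (same value as before).
  F11: checked — values it read are unchanged (F12 unchanged, G10 unchanged); reused cached 0 without running.
  H6: checked — values it read are unchanged (F12 unchanged, G10 unchanged); reused cached 7 without running.
  D5: checked — values it read are unchanged (F11 unchanged, H6 unchanged); reused cached 7 without running.
  C6: runs — B12 21->0; result 0.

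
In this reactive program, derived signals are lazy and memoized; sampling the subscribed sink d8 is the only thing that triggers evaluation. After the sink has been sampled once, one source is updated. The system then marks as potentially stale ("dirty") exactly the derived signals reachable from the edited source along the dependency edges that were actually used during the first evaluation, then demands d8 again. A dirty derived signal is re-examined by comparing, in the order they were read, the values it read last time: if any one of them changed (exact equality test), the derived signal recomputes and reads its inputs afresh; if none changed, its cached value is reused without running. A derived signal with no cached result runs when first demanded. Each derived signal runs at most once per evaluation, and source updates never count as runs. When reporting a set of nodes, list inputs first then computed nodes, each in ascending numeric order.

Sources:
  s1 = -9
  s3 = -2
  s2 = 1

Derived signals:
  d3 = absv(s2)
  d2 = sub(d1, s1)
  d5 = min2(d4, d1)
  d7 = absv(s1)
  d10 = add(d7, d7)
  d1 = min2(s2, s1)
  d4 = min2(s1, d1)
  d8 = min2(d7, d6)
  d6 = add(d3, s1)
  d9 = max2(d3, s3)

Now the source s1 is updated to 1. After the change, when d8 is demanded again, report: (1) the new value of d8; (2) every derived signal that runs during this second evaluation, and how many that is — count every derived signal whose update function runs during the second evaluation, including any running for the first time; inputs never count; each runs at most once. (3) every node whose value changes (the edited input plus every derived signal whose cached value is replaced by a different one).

First demand of the output computes:
  d3 = absv(1) = 1
  d6 = add(1, -9) = -8
  d7 = absv(-9) = 9
  d8 = min2(9, -8) = -8

After the edit, cleaning proceeds:
  d6: a read changed (s1 -9->1) — executes, giving 2.
  d7: a read changed (s1 -9->1) — executes, giving 1.
  d8: a read changed (d7 9->1; d6 -8->2) — executes, giving 1.

Demanding d8 again yields 1.
3 derived signals run: d6, d7, d8.
The nodes whose values change: s1, d6, d7, d8.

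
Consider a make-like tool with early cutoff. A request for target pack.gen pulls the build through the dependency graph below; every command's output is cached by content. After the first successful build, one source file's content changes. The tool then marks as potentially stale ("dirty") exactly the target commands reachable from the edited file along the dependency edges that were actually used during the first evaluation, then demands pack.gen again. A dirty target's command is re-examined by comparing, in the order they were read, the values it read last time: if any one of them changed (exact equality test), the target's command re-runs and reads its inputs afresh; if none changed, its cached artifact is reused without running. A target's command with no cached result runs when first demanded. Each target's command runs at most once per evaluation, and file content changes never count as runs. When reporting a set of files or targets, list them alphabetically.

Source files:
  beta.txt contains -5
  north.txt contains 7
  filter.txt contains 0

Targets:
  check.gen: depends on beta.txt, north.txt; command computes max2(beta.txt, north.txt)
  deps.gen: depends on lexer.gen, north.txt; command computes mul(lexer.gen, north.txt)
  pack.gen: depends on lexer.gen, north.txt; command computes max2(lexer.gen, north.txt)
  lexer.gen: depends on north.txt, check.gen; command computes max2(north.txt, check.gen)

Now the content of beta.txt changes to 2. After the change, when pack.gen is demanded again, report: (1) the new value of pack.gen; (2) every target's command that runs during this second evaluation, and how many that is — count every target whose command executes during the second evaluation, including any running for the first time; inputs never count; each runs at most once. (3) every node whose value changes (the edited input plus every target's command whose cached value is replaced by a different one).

First demand of the output computes:
  check.gen = max2(-5, 7) = 7
  lexer.gen = max2(7, 7) = 7
  pack.gen = max2(7, 7) = 7

After the edit, cleaning proceeds:
  check.gen: a read changed (beta.txt -5->2) — executes, giving 7 — identical to its old value.
  lexer.gen: dirty, but its reads are unchanged (north.txt unchanged, check.gen unchanged); cached 7 stands.
  pack.gen: dirty, but its reads are unchanged (lexer.gen unchanged, north.txt unchanged); cached 7 stands.

Note the absorption at check.gen: it re-runs yet its value is the same, leaving the output's value untouched.

Demanding pack.gen again yields 7.
1 target commands run: check.gen.
The nodes whose values change: beta.txt.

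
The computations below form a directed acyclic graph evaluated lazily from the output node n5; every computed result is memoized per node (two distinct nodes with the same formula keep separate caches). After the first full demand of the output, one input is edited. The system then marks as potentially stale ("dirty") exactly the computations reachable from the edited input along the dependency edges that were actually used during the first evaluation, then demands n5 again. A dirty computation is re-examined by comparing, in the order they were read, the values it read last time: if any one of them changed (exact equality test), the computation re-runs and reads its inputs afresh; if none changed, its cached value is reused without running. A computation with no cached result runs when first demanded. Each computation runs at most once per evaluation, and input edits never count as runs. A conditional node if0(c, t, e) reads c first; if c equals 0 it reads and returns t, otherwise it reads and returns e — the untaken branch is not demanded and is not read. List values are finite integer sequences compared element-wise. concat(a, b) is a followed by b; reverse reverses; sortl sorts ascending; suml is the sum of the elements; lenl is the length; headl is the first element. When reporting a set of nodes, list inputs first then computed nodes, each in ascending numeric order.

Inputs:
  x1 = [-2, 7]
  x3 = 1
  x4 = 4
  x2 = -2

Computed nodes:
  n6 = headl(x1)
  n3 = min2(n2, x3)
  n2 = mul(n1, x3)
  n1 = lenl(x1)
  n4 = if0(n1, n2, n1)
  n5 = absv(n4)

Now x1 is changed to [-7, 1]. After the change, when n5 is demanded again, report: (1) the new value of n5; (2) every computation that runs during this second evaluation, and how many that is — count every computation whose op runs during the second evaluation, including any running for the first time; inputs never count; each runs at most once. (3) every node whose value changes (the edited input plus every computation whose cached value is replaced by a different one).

First demand of the output computes:
  n1 = lenl([-2, 7]) = 2
  n4 = if0(n1=2 -> else branch n1) = 2
  n5 = absv(2) = 2

After the edit, cleaning proceeds:
  n1: a read changed (x1 [-2, 7]->[-7, 1]) — executes, giving 2 — identical to its old value.
  n4: dirty, but its reads are unchanged (n1 unchanged, n1 unchanged); cached 2 stands.
  n5: dirty, but its reads are unchanged (n4 unchanged); cached 2 stands.

Note the absorption at n1: it re-runs yet its value is the same, leaving the output's value untouched.

Demanding n5 again yields 2.
1 computations run: n1.
The nodes whose values change: x1.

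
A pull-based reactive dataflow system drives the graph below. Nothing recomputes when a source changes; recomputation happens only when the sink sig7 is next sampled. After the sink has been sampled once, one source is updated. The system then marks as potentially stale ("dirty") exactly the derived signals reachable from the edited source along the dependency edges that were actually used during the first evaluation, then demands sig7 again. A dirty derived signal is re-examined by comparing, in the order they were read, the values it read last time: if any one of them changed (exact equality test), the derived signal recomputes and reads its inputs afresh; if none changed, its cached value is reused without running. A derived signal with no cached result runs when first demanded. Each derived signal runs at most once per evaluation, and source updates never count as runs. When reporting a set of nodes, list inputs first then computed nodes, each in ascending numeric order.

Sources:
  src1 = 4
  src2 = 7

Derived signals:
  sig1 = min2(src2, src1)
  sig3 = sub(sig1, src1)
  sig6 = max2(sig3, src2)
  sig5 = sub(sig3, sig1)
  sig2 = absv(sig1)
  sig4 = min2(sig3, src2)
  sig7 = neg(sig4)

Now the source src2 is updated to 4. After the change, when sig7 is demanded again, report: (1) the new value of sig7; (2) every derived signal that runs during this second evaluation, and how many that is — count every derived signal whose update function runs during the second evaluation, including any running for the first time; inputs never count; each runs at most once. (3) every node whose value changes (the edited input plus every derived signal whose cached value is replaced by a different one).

First evaluation (everything demanded from the output):
  sig1 = min2(7, 4) = 4
  sig3 = sub(4, 4) = 0
  sig4 = min2(0, 7) = 0
  sig7 = neg(0) = 0

Propagation after the edit:
  sig1: runs — src2 7->4; result 4 (same value as before).
  sig3: checked — values it read are unchanged (sig1 unchanged, src1 unchanged); reused cached 0 without running.
  sig4: runs — src2 7->4; result 0 (same value as before).
  sig7: checked — values it read are unchanged (sig4 unchanged); reused cached 0 without running.

Key observation: the cutoff stops propagation at sig3 — its inputs' values are unchanged, so it reuses its cache.

New value of sig7: 0.
Derived signals that run: sig1, sig4 — 2 in total.
Values that change: src2.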